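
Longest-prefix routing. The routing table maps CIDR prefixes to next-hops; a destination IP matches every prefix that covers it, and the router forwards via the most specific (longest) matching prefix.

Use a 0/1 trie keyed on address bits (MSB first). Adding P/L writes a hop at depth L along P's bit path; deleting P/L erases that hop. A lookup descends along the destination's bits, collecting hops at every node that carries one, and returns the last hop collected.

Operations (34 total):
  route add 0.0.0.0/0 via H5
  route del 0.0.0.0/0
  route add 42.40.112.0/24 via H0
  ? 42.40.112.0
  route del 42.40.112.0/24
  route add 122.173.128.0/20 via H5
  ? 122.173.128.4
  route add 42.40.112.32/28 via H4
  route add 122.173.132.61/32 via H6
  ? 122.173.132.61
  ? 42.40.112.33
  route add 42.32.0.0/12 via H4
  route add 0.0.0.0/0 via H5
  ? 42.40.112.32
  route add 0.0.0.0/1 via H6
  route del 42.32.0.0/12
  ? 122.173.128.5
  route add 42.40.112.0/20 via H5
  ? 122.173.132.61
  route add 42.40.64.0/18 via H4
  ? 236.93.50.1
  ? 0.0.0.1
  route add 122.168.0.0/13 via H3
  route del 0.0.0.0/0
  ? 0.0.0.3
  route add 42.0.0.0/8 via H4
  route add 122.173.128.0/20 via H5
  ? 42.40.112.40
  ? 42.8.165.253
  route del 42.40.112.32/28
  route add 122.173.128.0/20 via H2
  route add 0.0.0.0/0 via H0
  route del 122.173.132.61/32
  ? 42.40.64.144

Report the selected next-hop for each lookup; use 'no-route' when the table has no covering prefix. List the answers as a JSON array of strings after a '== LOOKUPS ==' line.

Process each operation:
  + 0.0.0.0/0 (H5) depth=0
  del 0.0.0.0/0 (clear depth 0)
  + 42.40.112.0/24 (H0) depth=24
  ? 42.40.112.0  path d0:-→d1:-→d2:-→d3:-→d4:-→d5:-→d6:-→d7:-→d8:-→d9:-→d10:-→d11:-→d12:-→d13:-→d14:-→d15:-→d16:-→d17:-→d18:-→d19:-→d20:-→d21:-→d22:-→d23:-→d24:H0  best=H0
  del 42.40.112.0/24 (clear depth 24)
  + 122.173.128.0/20 (H5) depth=20
  ? 122.173.128.4  path d0:-→d1:-→d2:-→d3:-→d4:-→d5:-→d6:-→d7:-→d8:-→d9:-→d10:-→d11:-→d12:-→d13:-→d14:-→d15:-→d16:-→d17:-→d18:-→d19:-→d20:H5  best=H5
  + 42.40.112.32/28 (H4) depth=28
  + 122.173.132.61/32 (H6) depth=32
  ? 122.173.132.61  path d0:-→d1:-→d2:-→d3:-→d4:-→d5:-→d6:-→d7:-→d8:-→d9:-→d10:-→d11:-→d12:-→d13:-→d14:-→d15:-→d16:-→d17:-→d18:-→d19:-→d20:H5→d21:-→d22:-→d23:-→d24:-→d25:-→d26:-→d27:-→d28:-→d29:-→d30:-→d31:-→d32:H6  best=H6
  ? 42.40.112.33  path d0:-→d1:-→d2:-→d3:-→d4:-→d5:-→d6:-→d7:-→d8:-→d9:-→d10:-→d11:-→d12:-→d13:-→d14:-→d15:-→d16:-→d17:-→d18:-→d19:-→d20:-→d21:-→d22:-→d23:-→d24:-→d25:-→d26:-→d27:-→d28:H4  best=H4
  + 42.32.0.0/12 (H4) depth=12
  + 0.0.0.0/0 (H5) depth=0
  ? 42.40.112.32  path d0:H5→d1:-→d2:-→d3:-→d4:-→d5:-→d6:-→d7:-→d8:-→d9:-→d10:-→d11:-→d12:H4→d13:-→d14:-→d15:-→d16:-→d17:-→d18:-→d19:-→d20:-→d21:-→d22:-→d23:-→d24:-→d25:-→d26:-→d27:-→d28:H4  best=H4
  + 0.0.0.0/1 (H6) depth=1
  del 42.32.0.0/12 (clear depth 12)
  ? 122.173.128.5  path d0:H5→d1:H6→d2:-→d3:-→d4:-→d5:-→d6:-→d7:-→d8:-→d9:-→d10:-→d11:-→d12:-→d13:-→d14:-→d15:-→d16:-→d17:-→d18:-→d19:-→d20:H5→d21:-  best=H5
  + 42.40.112.0/20 (H5) depth=20
  ? 122.173.132.61  path d0:H5→d1:H6→d2:-→d3:-→d4:-→d5:-→d6:-→d7:-→d8:-→d9:-→d10:-→d11:-→d12:-→d13:-→d14:-→d15:-→d16:-→d17:-→d18:-→d19:-→d20:H5→d21:-→d22:-→d23:-→d24:-→d25:-→d26:-→d27:-→d28:-→d29:-→d30:-→d31:-→d32:H6  best=H6
  + 42.40.64.0/18 (H4) depth=18
  ? 236.93.50.1  path d0:H5  best=H5
  ? 0.0.0.1  path d0:H5→d1:H6→d2:-  best=H6
  + 122.168.0.0/13 (H3) depth=13
  del 0.0.0.0/0 (clear depth 0)
  ? 0.0.0.3  path d0:-→d1:H6→d2:-  best=H6
  + 42.0.0.0/8 (H4) depth=8
  + 122.173.128.0/20 (H5) depth=20
  ? 42.40.112.40  path d0:-→d1:H6→d2:-→d3:-→d4:-→d5:-→d6:-→d7:-→d8:H4→d9:-→d10:-→d11:-→d12:-→d13:-→d14:-→d15:-→d16:-→d17:-→d18:H4→d19:-→d20:H5→d21:-→d22:-→d23:-→d24:-→d25:-→d26:-→d27:-→d28:H4  best=H4
  ? 42.8.165.253  path d0:-→d1:H6→d2:-→d3:-→d4:-→d5:-→d6:-→d7:-→d8:H4→d9:-→d10:-  best=H4
  del 42.40.112.32/28 (clear depth 28)
  + 122.173.128.0/20 (H2) depth=20
  + 0.0.0.0/0 (H0) depth=0
  del 122.173.132.61/32 (clear depth 32)
  ? 42.40.64.144  path d0:H0→d1:H6→d2:-→d3:-→d4:-→d5:-→d6:-→d7:-→d8:H4→d9:-→d10:-→d11:-→d12:-→d13:-→d14:-→d15:-→d16:-→d17:-→d18:H4  best=H4

== LOOKUPS ==
["H0","H5","H6","H4","H4","H5","H6","H5","H6","H6","H4","H4","H4"]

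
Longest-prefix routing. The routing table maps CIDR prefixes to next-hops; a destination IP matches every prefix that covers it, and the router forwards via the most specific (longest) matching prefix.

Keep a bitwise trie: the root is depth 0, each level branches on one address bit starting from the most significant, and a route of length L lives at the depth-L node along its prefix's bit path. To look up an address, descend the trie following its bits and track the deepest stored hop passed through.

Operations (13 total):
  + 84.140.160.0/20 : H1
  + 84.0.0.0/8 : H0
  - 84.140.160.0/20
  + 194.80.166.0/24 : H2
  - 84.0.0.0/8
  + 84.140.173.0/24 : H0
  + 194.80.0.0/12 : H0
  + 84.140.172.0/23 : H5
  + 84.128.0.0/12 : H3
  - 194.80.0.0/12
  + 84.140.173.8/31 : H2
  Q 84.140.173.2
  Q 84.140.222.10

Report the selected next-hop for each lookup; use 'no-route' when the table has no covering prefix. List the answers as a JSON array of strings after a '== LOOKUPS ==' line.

Process each operation:
  + 84.140.160.0/20 (H1) depth=20
  + 84.0.0.0/8 (H0) depth=8
  - 84.140.160.0/20 clear@20
  + 194.80.166.0/24 (H2) depth=24
  - 84.0.0.0/8 clear@8
  + 84.140.173.0/24 (H0) depth=24
  + 194.80.0.0/12 (H0) depth=12
  + 84.140.172.0/23 (H5) depth=23
  + 84.128.0.0/12 (H3) depth=12
  - 194.80.0.0/12 clear@12
  + 84.140.173.8/31 (H2) depth=31
  ? 84.140.173.2  path d0:-→d1:-→d2:-→d3:-→d4:-→d5:-→d6:-→d7:-→d8:-→d9:-→d10:-→d11:-→d12:H3→d13:-→d14:-→d15:-→d16:-→d17:-→d18:-→d19:-→d20:-→d21:-→d22:-→d23:H5→d24:H0→d25:-→d26:-→d27:-→d28:-  best=H0
  ? 84.140.222.10  path d0:-→d1:-→d2:-→d3:-→d4:-→d5:-→d6:-→d7:-→d8:-→d9:-→d10:-→d11:-→d12:H3→d13:-→d14:-→d15:-→d16:-→d17:-  best=H3

== LOOKUPS ==
["H0","H3"]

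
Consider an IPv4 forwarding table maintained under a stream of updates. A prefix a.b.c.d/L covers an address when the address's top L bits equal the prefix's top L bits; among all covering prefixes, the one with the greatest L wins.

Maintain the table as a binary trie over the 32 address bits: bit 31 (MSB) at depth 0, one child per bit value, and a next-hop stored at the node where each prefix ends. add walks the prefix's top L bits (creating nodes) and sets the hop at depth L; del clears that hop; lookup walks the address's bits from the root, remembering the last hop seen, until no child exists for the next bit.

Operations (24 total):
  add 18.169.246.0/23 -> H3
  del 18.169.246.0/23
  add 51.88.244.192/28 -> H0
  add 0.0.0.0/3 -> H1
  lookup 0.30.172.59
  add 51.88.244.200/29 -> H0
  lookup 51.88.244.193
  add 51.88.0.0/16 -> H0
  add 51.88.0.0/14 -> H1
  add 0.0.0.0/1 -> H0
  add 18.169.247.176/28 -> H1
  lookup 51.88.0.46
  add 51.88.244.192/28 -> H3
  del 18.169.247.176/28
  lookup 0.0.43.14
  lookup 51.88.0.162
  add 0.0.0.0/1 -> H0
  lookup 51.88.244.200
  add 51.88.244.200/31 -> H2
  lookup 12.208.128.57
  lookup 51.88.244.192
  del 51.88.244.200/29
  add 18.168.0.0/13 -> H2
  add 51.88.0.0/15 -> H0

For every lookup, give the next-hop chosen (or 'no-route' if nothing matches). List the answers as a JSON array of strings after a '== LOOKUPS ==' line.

Process each operation:
  + 18.169.246.0/23 (H3) depth=23
  - 18.169.246.0/23 clear@23
  + 51.88.244.192/28 (H0) depth=28
  + 0.0.0.0/3 (H1) depth=3
  ? 0.30.172.59  path d0:-→d1:-→d2:-→d3:H1  best=H1
  + 51.88.244.200/29 (H0) depth=29
  ? 51.88.244.193  path d0:-→d1:-→d2:-→d3:-→d4:-→d5:-→d6:-→d7:-→d8:-→d9:-→d10:-→d11:-→d12:-→d13:-→d14:-→d15:-→d16:-→d17:-→d18:-→d19:-→d20:-→d21:-→d22:-→d23:-→d24:-→d25:-→d26:-→d27:-→d28:H0  best=H0
  + 51.88.0.0/16 (H0) depth=16
  + 51.88.0.0/14 (H1) depth=14
  + 0.0.0.0/1 (H0) depth=1
  + 18.169.247.176/28 (H1) depth=28
  ? 51.88.0.46  path d0:-→d1:H0→d2:-→d3:-→d4:-→d5:-→d6:-→d7:-→d8:-→d9:-→d10:-→d11:-→d12:-→d13:-→d14:H1→d15:-→d16:H0  best=H0
  + 51.88.244.192/28 (H3) depth=28
  - 18.169.247.176/28 clear@28
  ? 0.0.43.14  path d0:-→d1:H0→d2:-→d3:H1  best=H1
  ? 51.88.0.162  path d0:-→d1:H0→d2:-→d3:-→d4:-→d5:-→d6:-→d7:-→d8:-→d9:-→d10:-→d11:-→d12:-→d13:-→d14:H1→d15:-→d16:H0  best=H0
  + 0.0.0.0/1 (H0) depth=1
  ? 51.88.244.200  path d0:-→d1:H0→d2:-→d3:-→d4:-→d5:-→d6:-→d7:-→d8:-→d9:-→d10:-→d11:-→d12:-→d13:-→d14:H1→d15:-→d16:H0→d17:-→d18:-→d19:-→d20:-→d21:-→d22:-→d23:-→d24:-→d25:-→d26:-→d27:-→d28:H3→d29:H0  best=H0
  + 51.88.244.200/31 (H2) depth=31
  ? 12.208.128.57  path d0:-→d1:H0→d2:-→d3:H1  best=H1
  ? 51.88.244.192  path d0:-→d1:H0→d2:-→d3:-→d4:-→d5:-→d6:-→d7:-→d8:-→d9:-→d10:-→d11:-→d12:-→d13:-→d14:H1→d15:-→d16:H0→d17:-→d18:-→d19:-→d20:-→d21:-→d22:-→d23:-→d24:-→d25:-→d26:-→d27:-→d28:H3  best=H3
  - 51.88.244.200/29 clear@29
  + 18.168.0.0/13 (H2) depth=13
  + 51.88.0.0/15 (H0) depth=15

== LOOKUPS ==
["H1","H0","H0","H1","H0","H0","H1","H3"]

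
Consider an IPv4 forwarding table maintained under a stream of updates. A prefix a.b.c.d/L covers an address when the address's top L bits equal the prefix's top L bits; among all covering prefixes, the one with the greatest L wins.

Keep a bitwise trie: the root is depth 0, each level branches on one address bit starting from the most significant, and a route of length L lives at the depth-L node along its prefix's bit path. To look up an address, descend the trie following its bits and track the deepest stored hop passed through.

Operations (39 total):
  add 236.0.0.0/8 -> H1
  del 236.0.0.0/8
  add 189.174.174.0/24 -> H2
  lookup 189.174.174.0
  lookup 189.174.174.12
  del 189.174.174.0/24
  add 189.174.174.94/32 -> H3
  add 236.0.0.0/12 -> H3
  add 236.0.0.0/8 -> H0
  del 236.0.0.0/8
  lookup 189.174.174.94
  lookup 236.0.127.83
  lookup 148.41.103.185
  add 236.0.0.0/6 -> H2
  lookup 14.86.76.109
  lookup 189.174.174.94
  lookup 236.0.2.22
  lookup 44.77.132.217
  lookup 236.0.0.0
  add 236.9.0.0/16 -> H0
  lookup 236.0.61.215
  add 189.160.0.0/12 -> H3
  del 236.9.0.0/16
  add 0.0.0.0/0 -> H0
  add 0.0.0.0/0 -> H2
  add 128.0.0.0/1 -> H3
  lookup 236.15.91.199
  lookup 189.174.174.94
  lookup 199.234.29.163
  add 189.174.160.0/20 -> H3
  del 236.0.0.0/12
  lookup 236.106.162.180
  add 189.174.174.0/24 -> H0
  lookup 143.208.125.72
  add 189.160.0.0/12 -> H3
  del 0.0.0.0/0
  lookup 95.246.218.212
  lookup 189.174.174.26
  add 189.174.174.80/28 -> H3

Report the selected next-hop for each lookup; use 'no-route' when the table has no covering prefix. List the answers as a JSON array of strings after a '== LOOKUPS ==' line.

Process each operation:
  add 236.0.0.0/8 -> H1 at depth 8
  - 236.0.0.0/8 clear@8
  add 189.174.174.0/24 -> H2 at depth 24
  lookup 189.174.174.0: bits 101111011010111010101110 walk d0:-→d1:-→d2:-→d3:-→d4:-→d5:-→d6:-→d7:-→d8:-→d9:-→d10:-→d11:-→d12:-→d13:-→d14:-→d15:-→d16:-→d17:-→d18:-→d19:-→d20:-→d21:-→d22:-→d23:-→d24:H2 -> H2
  lookup 189.174.174.12: bits 101111011010111010101110 walk d0:-→d1:-→d2:-→d3:-→d4:-→d5:-→d6:-→d7:-→d8:-→d9:-→d10:-→d11:-→d12:-→d13:-→d14:-→d15:-→d16:-→d17:-→d18:-→d19:-→d20:-→d21:-→d22:-→d23:-→d24:H2 -> H2
  - 189.174.174.0/24 clear@24
  add 189.174.174.94/32 -> H3 at depth 32
  add 236.0.0.0/12 -> H3 at depth 12
  add 236.0.0.0/8 -> H0 at depth 8
  - 236.0.0.0/8 clear@8
  lookup 189.174.174.94: bits 10111101101011101010111001011110 walk d0:-→d1:-→d2:-→d3:-→d4:-→d5:-→d6:-→d7:-→d8:-→d9:-→d10:-→d11:-→d12:-→d13:-→d14:-→d15:-→d16:-→d17:-→d18:-→d19:-→d20:-→d21:-→d22:-→d23:-→d24:-→d25:-→d26:-→d27:-→d28:-→d29:-→d30:-→d31:-→d32:H3 -> H3
  lookup 236.0.127.83: bits 111011000000 walk d0:-→d1:-→d2:-→d3:-→d4:-→d5:-→d6:-→d7:-→d8:-→d9:-→d10:-→d11:-→d12:H3 -> H3
  lookup 148.41.103.185: bits 10 walk d0:-→d1:-→d2:- -> no-route
  add 236.0.0.0/6 -> H2 at depth 6
  lookup 14.86.76.109: bits ε walk d0:- -> no-route
  lookup 189.174.174.94: bits 10111101101011101010111001011110 walk d0:-→d1:-→d2:-→d3:-→d4:-→d5:-→d6:-→d7:-→d8:-→d9:-→d10:-→d11:-→d12:-→d13:-→d14:-→d15:-→d16:-→d17:-→d18:-→d19:-→d20:-→d21:-→d22:-→d23:-→d24:-→d25:-→d26:-→d27:-→d28:-→d29:-→d30:-→d31:-→d32:H3 -> H3
  lookup 236.0.2.22: bits 111011000000 walk d0:-→d1:-→d2:-→d3:-→d4:-→d5:-→d6:H2→d7:-→d8:-→d9:-→d10:-→d11:-→d12:H3 -> H3
  lookup 44.77.132.217: bits ε walk d0:- -> no-route
  lookup 236.0.0.0: bits 111011000000 walk d0:-→d1:-→d2:-→d3:-→d4:-→d5:-→d6:H2→d7:-→d8:-→d9:-→d10:-→d11:-→d12:H3 -> H3
  add 236.9.0.0/16 -> H0 at depth 16
  lookup 236.0.61.215: bits 111011000000 walk d0:-→d1:-→d2:-→d3:-→d4:-→d5:-→d6:H2→d7:-→d8:-→d9:-→d10:-→d11:-→d12:H3 -> H3
  add 189.160.0.0/12 -> H3 at depth 12
  - 236.9.0.0/16 clear@16
  add 0.0.0.0/0 -> H0 at depth 0
  add 0.0.0.0/0 -> H2 at depth 0
  add 128.0.0.0/1 -> H3 at depth 1
  lookup 236.15.91.199: bits 1110110000001 walk d0:H2→d1:H3→d2:-→d3:-→d4:-→d5:-→d6:H2→d7:-→d8:-→d9:-→d10:-→d11:-→d12:H3→d13:- -> H3
  lookup 189.174.174.94: bits 10111101101011101010111001011110 walk d0:H2→d1:H3→d2:-→d3:-→d4:-→d5:-→d6:-→d7:-→d8:-→d9:-→d10:-→d11:-→d12:H3→d13:-→d14:-→d15:-→d16:-→d17:-→d18:-→d19:-→d20:-→d21:-→d22:-→d23:-→d24:-→d25:-→d26:-→d27:-→d28:-→d29:-→d30:-→d31:-→d32:H3 -> H3
  lookup 199.234.29.163: bits 11 walk d0:H2→d1:H3→d2:- -> H3
  add 189.174.160.0/20 -> H3 at depth 20
  - 236.0.0.0/12 clear@12
  lookup 236.106.162.180: bits 111011000 walk d0:H2→d1:H3→d2:-→d3:-→d4:-→d5:-→d6:H2→d7:-→d8:-→d9:- -> H2
  add 189.174.174.0/24 -> H0 at depth 24
  lookup 143.208.125.72: bits 10 walk d0:H2→d1:H3→d2:- -> H3
  add 189.160.0.0/12 -> H3 at depth 12
  - 0.0.0.0/0 clear@0
  lookup 95.246.218.212: bits ε walk d0:- -> no-route
  lookup 189.174.174.26: bits 1011110110101110101011100 walk d0:-→d1:H3→d2:-→d3:-→d4:-→d5:-→d6:-→d7:-→d8:-→d9:-→d10:-→d11:-→d12:H3→d13:-→d14:-→d15:-→d16:-→d17:-→d18:-→d19:-→d20:H3→d21:-→d22:-→d23:-→d24:H0→d25:- -> H0
  add 189.174.174.80/28 -> H3 at depth 28

== LOOKUPS ==
["H2","H2","H3","H3","no-route","no-route","H3","H3","no-route","H3","H3","H3","H3","H3","H2","H3","no-route","H0"]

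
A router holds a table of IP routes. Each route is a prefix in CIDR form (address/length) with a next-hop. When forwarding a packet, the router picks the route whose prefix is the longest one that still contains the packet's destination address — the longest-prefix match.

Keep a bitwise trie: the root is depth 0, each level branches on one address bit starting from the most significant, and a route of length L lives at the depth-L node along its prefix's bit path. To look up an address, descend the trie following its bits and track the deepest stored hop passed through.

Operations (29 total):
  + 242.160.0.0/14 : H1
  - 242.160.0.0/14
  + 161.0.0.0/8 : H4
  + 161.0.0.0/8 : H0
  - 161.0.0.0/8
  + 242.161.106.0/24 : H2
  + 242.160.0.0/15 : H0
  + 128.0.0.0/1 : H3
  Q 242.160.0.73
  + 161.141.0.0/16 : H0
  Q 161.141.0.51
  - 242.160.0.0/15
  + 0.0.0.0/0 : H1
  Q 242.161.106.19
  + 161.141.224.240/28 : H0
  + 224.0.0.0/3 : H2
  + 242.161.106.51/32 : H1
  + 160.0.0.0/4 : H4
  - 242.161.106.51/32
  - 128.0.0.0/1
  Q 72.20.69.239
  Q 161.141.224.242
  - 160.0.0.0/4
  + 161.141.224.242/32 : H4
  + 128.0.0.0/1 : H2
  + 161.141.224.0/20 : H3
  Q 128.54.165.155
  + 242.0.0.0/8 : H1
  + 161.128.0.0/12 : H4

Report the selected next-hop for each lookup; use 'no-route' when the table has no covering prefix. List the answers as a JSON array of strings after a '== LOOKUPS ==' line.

Apply in order:
  add 242.160.0.0/14 -> H1 at depth 14
  - 242.160.0.0/14 clear@14
  add 161.0.0.0/8 -> H4 at depth 8
  add 161.0.0.0/8 -> H0 at depth 8
  - 161.0.0.0/8 clear@8
  add 242.161.106.0/24 -> H2 at depth 24
  add 242.160.0.0/15 -> H0 at depth 15
  add 128.0.0.0/1 -> H3 at depth 1
  Q 242.160.0.73: descend 111100101010000 ; hops seen [H3,H0] ; pick H0
  add 161.141.0.0/16 -> H0 at depth 16
  Q 161.141.0.51: descend 1010000110001101 ; hops seen [H3,H0] ; pick H0
  - 242.160.0.0/15 clear@15
  add 0.0.0.0/0 -> H1 at depth 0
  Q 242.161.106.19: descend 111100101010000101101010 ; hops seen [H1,H3,H2] ; pick H2
  add 161.141.224.240/28 -> H0 at depth 28
  add 224.0.0.0/3 -> H2 at depth 3
  add 242.161.106.51/32 -> H1 at depth 32
  add 160.0.0.0/4 -> H4 at depth 4
  - 242.161.106.51/32 clear@32
  - 128.0.0.0/1 clear@1
  Q 72.20.69.239: descend ε ; hops seen [H1] ; pick H1
  Q 161.141.224.242: descend 1010000110001101111000001111 ; hops seen [H1,H4,H0,H0] ; pick H0
  - 160.0.0.0/4 clear@4
  add 161.141.224.242/32 -> H4 at depth 32
  add 128.0.0.0/1 -> H2 at depth 1
  add 161.141.224.0/20 -> H3 at depth 20
  Q 128.54.165.155: descend 10 ; hops seen [H1,H2] ; pick H2
  add 242.0.0.0/8 -> H1 at depth 8
  add 161.128.0.0/12 -> H4 at depth 12

== LOOKUPS ==
["H0","H0","H2","H1","H0","H2"]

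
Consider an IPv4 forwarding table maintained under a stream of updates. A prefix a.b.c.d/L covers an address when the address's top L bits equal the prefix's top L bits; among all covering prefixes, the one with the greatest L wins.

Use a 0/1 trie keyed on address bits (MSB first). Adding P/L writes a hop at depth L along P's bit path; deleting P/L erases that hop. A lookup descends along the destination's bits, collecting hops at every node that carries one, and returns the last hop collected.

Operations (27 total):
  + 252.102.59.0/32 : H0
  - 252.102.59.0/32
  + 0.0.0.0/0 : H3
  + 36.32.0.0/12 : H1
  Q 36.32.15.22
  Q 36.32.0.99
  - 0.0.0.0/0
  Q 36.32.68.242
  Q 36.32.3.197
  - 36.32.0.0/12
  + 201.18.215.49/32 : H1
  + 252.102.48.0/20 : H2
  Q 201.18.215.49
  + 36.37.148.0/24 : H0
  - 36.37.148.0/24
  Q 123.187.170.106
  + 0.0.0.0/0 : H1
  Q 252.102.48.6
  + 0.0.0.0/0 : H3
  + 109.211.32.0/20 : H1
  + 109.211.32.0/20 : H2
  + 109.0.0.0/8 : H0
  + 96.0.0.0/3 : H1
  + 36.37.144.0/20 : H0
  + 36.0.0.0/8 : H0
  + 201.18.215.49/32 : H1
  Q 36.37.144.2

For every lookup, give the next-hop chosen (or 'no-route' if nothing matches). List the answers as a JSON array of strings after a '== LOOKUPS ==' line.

Process each operation:
  + 252.102.59.0/32 (H0) depth=32
  del 252.102.59.0/32 (clear depth 32)
  + 0.0.0.0/0 (H3) depth=0
  + 36.32.0.0/12 (H1) depth=12
  ? 36.32.15.22  path d0:H3→d1:-→d2:-→d3:-→d4:-→d5:-→d6:-→d7:-→d8:-→d9:-→d10:-→d11:-→d12:H1  best=H1
  ? 36.32.0.99  path d0:H3→d1:-→d2:-→d3:-→d4:-→d5:-→d6:-→d7:-→d8:-→d9:-→d10:-→d11:-→d12:H1  best=H1
  del 0.0.0.0/0 (clear depth 0)
  ? 36.32.68.242  path d0:-→d1:-→d2:-→d3:-→d4:-→d5:-→d6:-→d7:-→d8:-→d9:-→d10:-→d11:-→d12:H1  best=H1
  ? 36.32.3.197  path d0:-→d1:-→d2:-→d3:-→d4:-→d5:-→d6:-→d7:-→d8:-→d9:-→d10:-→d11:-→d12:H1  best=H1
  del 36.32.0.0/12 (clear depth 12)
  + 201.18.215.49/32 (H1) depth=32
  + 252.102.48.0/20 (H2) depth=20
  ? 201.18.215.49  path d0:-→d1:-→d2:-→d3:-→d4:-→d5:-→d6:-→d7:-→d8:-→d9:-→d10:-→d11:-→d12:-→d13:-→d14:-→d15:-→d16:-→d17:-→d18:-→d19:-→d20:-→d21:-→d22:-→d23:-→d24:-→d25:-→d26:-→d27:-→d28:-→d29:-→d30:-→d31:-→d32:H1  best=H1
  + 36.37.148.0/24 (H0) depth=24
  del 36.37.148.0/24 (clear depth 24)
  ? 123.187.170.106  path d0:-→d1:-  best=no-route
  + 0.0.0.0/0 (H1) depth=0
  ? 252.102.48.6  path d0:H1→d1:-→d2:-→d3:-→d4:-→d5:-→d6:-→d7:-→d8:-→d9:-→d10:-→d11:-→d12:-→d13:-→d14:-→d15:-→d16:-→d17:-→d18:-→d19:-→d20:H2  best=H2
  + 0.0.0.0/0 (H3) depth=0
  + 109.211.32.0/20 (H1) depth=20
  + 109.211.32.0/20 (H2) depth=20
  + 109.0.0.0/8 (H0) depth=8
  + 96.0.0.0/3 (H1) depth=3
  + 36.37.144.0/20 (H0) depth=20
  + 36.0.0.0/8 (H0) depth=8
  + 201.18.215.49/32 (H1) depth=32
  ? 36.37.144.2  path d0:H3→d1:-→d2:-→d3:-→d4:-→d5:-→d6:-→d7:-→d8:H0→d9:-→d10:-→d11:-→d12:-→d13:-→d14:-→d15:-→d16:-→d17:-→d18:-→d19:-→d20:H0→d21:-  best=H0

== LOOKUPS ==
["H1","H1","H1","H1","H1","no-route","H2","H0"]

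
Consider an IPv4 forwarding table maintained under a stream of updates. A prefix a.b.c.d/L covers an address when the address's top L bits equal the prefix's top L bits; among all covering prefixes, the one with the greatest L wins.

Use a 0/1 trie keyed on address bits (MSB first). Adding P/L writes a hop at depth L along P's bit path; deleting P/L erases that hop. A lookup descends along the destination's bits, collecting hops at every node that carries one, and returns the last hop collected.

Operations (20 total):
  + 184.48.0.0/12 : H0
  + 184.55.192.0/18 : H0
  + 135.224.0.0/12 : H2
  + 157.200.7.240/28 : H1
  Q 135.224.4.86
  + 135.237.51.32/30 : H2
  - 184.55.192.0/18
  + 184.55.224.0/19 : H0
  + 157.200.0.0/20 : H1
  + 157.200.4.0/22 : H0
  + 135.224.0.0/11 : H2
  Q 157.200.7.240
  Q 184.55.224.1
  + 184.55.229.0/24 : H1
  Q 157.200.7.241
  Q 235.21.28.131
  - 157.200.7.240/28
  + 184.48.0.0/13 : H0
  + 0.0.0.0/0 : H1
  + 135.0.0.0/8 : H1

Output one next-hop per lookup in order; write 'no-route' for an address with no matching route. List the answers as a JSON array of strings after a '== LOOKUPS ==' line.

Trace:
  add 184.48.0.0/12 -> H0 at depth 12
  add 184.55.192.0/18 -> H0 at depth 18
  add 135.224.0.0/12 -> H2 at depth 12
  add 157.200.7.240/28 -> H1 at depth 28
  Q 135.224.4.86: descend 100001111110 ; hops seen [H2] ; pick H2
  add 135.237.51.32/30 -> H2 at depth 30
  - 184.55.192.0/18 clear@18
  add 184.55.224.0/19 -> H0 at depth 19
  add 157.200.0.0/20 -> H1 at depth 20
  add 157.200.4.0/22 -> H0 at depth 22
  add 135.224.0.0/11 -> H2 at depth 11
  Q 157.200.7.240: descend 1001110111001000000001111111 ; hops seen [H1,H0,H1] ; pick H1
  Q 184.55.224.1: descend 1011100000110111111 ; hops seen [H0,H0] ; pick H0
  add 184.55.229.0/24 -> H1 at depth 24
  Q 157.200.7.241: descend 1001110111001000000001111111 ; hops seen [H1,H0,H1] ; pick H1
  Q 235.21.28.131: descend 1 ; hops seen [∅] ; pick no-route
  - 157.200.7.240/28 clear@28
  add 184.48.0.0/13 -> H0 at depth 13
  add 0.0.0.0/0 -> H1 at depth 0
  add 135.0.0.0/8 -> H1 at depth 8

== LOOKUPS ==
["H2","H1","H0","H1","no-route"]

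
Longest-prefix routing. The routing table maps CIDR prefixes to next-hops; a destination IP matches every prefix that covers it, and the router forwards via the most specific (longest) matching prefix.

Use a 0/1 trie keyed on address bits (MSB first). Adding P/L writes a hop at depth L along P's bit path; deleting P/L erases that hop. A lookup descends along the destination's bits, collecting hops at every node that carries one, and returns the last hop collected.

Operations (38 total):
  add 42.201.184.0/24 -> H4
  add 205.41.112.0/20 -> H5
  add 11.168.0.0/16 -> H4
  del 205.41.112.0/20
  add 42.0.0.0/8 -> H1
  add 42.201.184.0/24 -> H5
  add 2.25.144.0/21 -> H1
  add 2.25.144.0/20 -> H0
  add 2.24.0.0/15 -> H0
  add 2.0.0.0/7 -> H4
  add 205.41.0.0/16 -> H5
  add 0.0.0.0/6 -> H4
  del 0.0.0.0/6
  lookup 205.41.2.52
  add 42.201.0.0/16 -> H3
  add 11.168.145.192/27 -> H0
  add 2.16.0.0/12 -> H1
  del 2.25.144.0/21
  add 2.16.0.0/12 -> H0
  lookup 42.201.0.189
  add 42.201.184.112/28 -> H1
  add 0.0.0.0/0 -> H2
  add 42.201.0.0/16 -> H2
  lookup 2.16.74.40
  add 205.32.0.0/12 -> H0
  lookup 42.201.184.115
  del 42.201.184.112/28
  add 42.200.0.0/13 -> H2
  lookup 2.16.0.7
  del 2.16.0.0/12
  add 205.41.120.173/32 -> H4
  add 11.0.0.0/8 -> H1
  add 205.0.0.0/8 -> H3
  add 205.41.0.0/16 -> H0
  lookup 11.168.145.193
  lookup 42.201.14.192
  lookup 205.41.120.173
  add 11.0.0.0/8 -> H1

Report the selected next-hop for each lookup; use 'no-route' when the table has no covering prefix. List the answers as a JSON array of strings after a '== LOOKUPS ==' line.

Process each operation:
  + 42.201.184.0/24 (H4) depth=24
  + 205.41.112.0/20 (H5) depth=20
  + 11.168.0.0/16 (H4) depth=16
  - 205.41.112.0/20 clear@20
  + 42.0.0.0/8 (H1) depth=8
  + 42.201.184.0/24 (H5) depth=24
  + 2.25.144.0/21 (H1) depth=21
  + 2.25.144.0/20 (H0) depth=20
  + 2.24.0.0/15 (H0) depth=15
  + 2.0.0.0/7 (H4) depth=7
  + 205.41.0.0/16 (H5) depth=16
  + 0.0.0.0/6 (H4) depth=6
  - 0.0.0.0/6 clear@6
  ? 205.41.2.52  path d0:-→d1:-→d2:-→d3:-→d4:-→d5:-→d6:-→d7:-→d8:-→d9:-→d10:-→d11:-→d12:-→d13:-→d14:-→d15:-→d16:H5→d17:-  best=H5
  + 42.201.0.0/16 (H3) depth=16
  + 11.168.145.192/27 (H0) depth=27
  + 2.16.0.0/12 (H1) depth=12
  - 2.25.144.0/21 clear@21
  + 2.16.0.0/12 (H0) depth=12
  ? 42.201.0.189  path d0:-→d1:-→d2:-→d3:-→d4:-→d5:-→d6:-→d7:-→d8:H1→d9:-→d10:-→d11:-→d12:-→d13:-→d14:-→d15:-→d16:H3  best=H3
  + 42.201.184.112/28 (H1) depth=28
  + 0.0.0.0/0 (H2) depth=0
  + 42.201.0.0/16 (H2) depth=16
  ? 2.16.74.40  path d0:H2→d1:-→d2:-→d3:-→d4:-→d5:-→d6:-→d7:H4→d8:-→d9:-→d10:-→d11:-→d12:H0  best=H0
  + 205.32.0.0/12 (H0) depth=12
  ? 42.201.184.115  path d0:H2→d1:-→d2:-→d3:-→d4:-→d5:-→d6:-→d7:-→d8:H1→d9:-→d10:-→d11:-→d12:-→d13:-→d14:-→d15:-→d16:H2→d17:-→d18:-→d19:-→d20:-→d21:-→d22:-→d23:-→d24:H5→d25:-→d26:-→d27:-→d28:H1  best=H1
  - 42.201.184.112/28 clear@28
  + 42.200.0.0/13 (H2) depth=13
  ? 2.16.0.7  path d0:H2→d1:-→d2:-→d3:-→d4:-→d5:-→d6:-→d7:H4→d8:-→d9:-→d10:-→d11:-→d12:H0  best=H0
  - 2.16.0.0/12 clear@12
  + 205.41.120.173/32 (H4) depth=32
  + 11.0.0.0/8 (H1) depth=8
  + 205.0.0.0/8 (H3) depth=8
  + 205.41.0.0/16 (H0) depth=16
  ? 11.168.145.193  path d0:H2→d1:-→d2:-→d3:-→d4:-→d5:-→d6:-→d7:-→d8:H1→d9:-→d10:-→d11:-→d12:-→d13:-→d14:-→d15:-→d16:H4→d17:-→d18:-→d19:-→d20:-→d21:-→d22:-→d23:-→d24:-→d25:-→d26:-→d27:H0  best=H0
  ? 42.201.14.192  path d0:H2→d1:-→d2:-→d3:-→d4:-→d5:-→d6:-→d7:-→d8:H1→d9:-→d10:-→d11:-→d12:-→d13:H2→d14:-→d15:-→d16:H2  best=H2
  ? 205.41.120.173  path d0:H2→d1:-→d2:-→d3:-→d4:-→d5:-→d6:-→d7:-→d8:H3→d9:-→d10:-→d11:-→d12:H0→d13:-→d14:-→d15:-→d16:H0→d17:-→d18:-→d19:-→d20:-→d21:-→d22:-→d23:-→d24:-→d25:-→d26:-→d27:-→d28:-→d29:-→d30:-→d31:-→d32:H4  best=H4
  + 11.0.0.0/8 (H1) depth=8

== LOOKUPS ==
["H5","H3","H0","H1","H0","H0","H2","H4"]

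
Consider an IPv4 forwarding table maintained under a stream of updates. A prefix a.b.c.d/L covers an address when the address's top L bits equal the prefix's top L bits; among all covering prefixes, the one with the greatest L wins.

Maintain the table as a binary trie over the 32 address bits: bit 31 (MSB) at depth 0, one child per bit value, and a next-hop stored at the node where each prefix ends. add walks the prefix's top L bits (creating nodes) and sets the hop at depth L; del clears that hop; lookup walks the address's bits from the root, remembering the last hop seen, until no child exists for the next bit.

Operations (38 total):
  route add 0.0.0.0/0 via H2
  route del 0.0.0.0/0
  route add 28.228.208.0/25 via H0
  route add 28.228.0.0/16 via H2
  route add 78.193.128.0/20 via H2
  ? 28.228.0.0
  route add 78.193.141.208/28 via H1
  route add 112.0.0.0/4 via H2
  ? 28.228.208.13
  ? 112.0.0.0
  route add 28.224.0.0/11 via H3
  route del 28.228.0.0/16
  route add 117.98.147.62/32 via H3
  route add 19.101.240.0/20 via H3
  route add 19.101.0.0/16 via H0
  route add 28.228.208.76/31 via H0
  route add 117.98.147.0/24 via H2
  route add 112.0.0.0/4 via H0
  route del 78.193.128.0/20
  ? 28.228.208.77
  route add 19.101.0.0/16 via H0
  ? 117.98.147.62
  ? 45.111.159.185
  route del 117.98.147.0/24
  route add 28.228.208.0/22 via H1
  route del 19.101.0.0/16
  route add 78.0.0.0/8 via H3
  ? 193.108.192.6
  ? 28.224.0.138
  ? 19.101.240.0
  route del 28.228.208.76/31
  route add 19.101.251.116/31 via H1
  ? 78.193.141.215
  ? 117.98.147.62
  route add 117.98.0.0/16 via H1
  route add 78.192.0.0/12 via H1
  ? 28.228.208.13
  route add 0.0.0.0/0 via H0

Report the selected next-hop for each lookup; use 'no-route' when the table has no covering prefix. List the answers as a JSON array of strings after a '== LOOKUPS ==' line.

Trace:
  add 0.0.0.0/0 -> H2 at depth 0
  - 0.0.0.0/0 clear@0
  add 28.228.208.0/25 -> H0 at depth 25
  add 28.228.0.0/16 -> H2 at depth 16
  add 78.193.128.0/20 -> H2 at depth 20
  Q 28.228.0.0: descend 0001110011100100 ; hops seen [H2] ; pick H2
  add 78.193.141.208/28 -> H1 at depth 28
  add 112.0.0.0/4 -> H2 at depth 4
  Q 28.228.208.13: descend 0001110011100100110100000 ; hops seen [H2,H0] ; pick H0
  Q 112.0.0.0: descend 0111 ; hops seen [H2] ; pick H2
  add 28.224.0.0/11 -> H3 at depth 11
  - 28.228.0.0/16 clear@16
  add 117.98.147.62/32 -> H3 at depth 32
  add 19.101.240.0/20 -> H3 at depth 20
  add 19.101.0.0/16 -> H0 at depth 16
  add 28.228.208.76/31 -> H0 at depth 31
  add 117.98.147.0/24 -> H2 at depth 24
  add 112.0.0.0/4 -> H0 at depth 4
  - 78.193.128.0/20 clear@20
  Q 28.228.208.77: descend 0001110011100100110100000100110 ; hops seen [H3,H0,H0] ; pick H0
  add 19.101.0.0/16 -> H0 at depth 16
  Q 117.98.147.62: descend 01110101011000101001001100111110 ; hops seen [H0,H2,H3] ; pick H3
  Q 45.111.159.185: descend 00 ; hops seen [∅] ; pick no-route
  - 117.98.147.0/24 clear@24
  add 28.228.208.0/22 -> H1 at depth 22
  - 19.101.0.0/16 clear@16
  add 78.0.0.0/8 -> H3 at depth 8
  Q 193.108.192.6: descend ε ; hops seen [∅] ; pick no-route
  Q 28.224.0.138: descend 0001110011100 ; hops seen [H3] ; pick H3
  Q 19.101.240.0: descend 00010011011001011111 ; hops seen [H3] ; pick H3
  - 28.228.208.76/31 clear@31
  add 19.101.251.116/31 -> H1 at depth 31
  Q 78.193.141.215: descend 0100111011000001100011011101 ; hops seen [H3,H1] ; pick H1
  Q 117.98.147.62: descend 01110101011000101001001100111110 ; hops seen [H0,H3] ; pick H3
  add 117.98.0.0/16 -> H1 at depth 16
  add 78.192.0.0/12 -> H1 at depth 12
  Q 28.228.208.13: descend 0001110011100100110100000 ; hops seen [H3,H1,H0] ; pick H0
  add 0.0.0.0/0 -> H0 at depth 0

== LOOKUPS ==
["H2","H0","H2","H0","H3","no-route","no-route","H3","H3","H1","H3","H0"]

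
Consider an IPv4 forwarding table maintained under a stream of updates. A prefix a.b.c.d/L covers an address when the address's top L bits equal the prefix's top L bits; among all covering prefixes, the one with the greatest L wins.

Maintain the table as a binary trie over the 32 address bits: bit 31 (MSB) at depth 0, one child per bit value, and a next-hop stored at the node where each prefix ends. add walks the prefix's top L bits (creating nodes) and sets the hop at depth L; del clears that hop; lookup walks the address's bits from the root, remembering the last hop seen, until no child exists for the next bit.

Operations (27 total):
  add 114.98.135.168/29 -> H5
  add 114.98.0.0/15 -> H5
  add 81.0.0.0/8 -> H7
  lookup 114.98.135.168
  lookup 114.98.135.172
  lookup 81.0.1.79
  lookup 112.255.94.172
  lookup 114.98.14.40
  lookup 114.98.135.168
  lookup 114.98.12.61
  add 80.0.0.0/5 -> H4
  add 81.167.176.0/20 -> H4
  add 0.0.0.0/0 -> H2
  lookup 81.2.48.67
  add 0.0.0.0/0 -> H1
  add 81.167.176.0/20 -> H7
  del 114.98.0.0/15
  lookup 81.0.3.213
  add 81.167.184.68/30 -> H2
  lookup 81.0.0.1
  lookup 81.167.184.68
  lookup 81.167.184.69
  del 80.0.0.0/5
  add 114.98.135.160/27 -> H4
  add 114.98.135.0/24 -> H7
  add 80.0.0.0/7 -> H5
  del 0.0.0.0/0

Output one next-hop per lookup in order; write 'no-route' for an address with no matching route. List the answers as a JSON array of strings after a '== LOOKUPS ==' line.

Apply in order:
  + 114.98.135.168/29 (H5) depth=29
  + 114.98.0.0/15 (H5) depth=15
  + 81.0.0.0/8 (H7) depth=8
  Q 114.98.135.168: descend 01110010011000101000011110101 ; hops seen [H5,H5] ; pick H5
  Q 114.98.135.172: descend 01110010011000101000011110101 ; hops seen [H5,H5] ; pick H5
  Q 81.0.1.79: descend 01010001 ; hops seen [H7] ; pick H7
  Q 112.255.94.172: descend 011100 ; hops seen [∅] ; pick no-route
  Q 114.98.14.40: descend 0111001001100010 ; hops seen [H5] ; pick H5
  Q 114.98.135.168: descend 01110010011000101000011110101 ; hops seen [H5,H5] ; pick H5
  Q 114.98.12.61: descend 0111001001100010 ; hops seen [H5] ; pick H5
  + 80.0.0.0/5 (H4) depth=5
  + 81.167.176.0/20 (H4) depth=20
  + 0.0.0.0/0 (H2) depth=0
  Q 81.2.48.67: descend 01010001 ; hops seen [H2,H4,H7] ; pick H7
  + 0.0.0.0/0 (H1) depth=0
  + 81.167.176.0/20 (H7) depth=20
  del 114.98.0.0/15 (clear depth 15)
  Q 81.0.3.213: descend 01010001 ; hops seen [H1,H4,H7] ; pick H7
  + 81.167.184.68/30 (H2) depth=30
  Q 81.0.0.1: descend 01010001 ; hops seen [H1,H4,H7] ; pick H7
  Q 81.167.184.68: descend 010100011010011110111000010001 ; hops seen [H1,H4,H7,H7,H2] ; pick H2
  Q 81.167.184.69: descend 010100011010011110111000010001 ; hops seen [H1,H4,H7,H7,H2] ; pick H2
  del 80.0.0.0/5 (clear depth 5)
  + 114.98.135.160/27 (H4) depth=27
  + 114.98.135.0/24 (H7) depth=24
  + 80.0.0.0/7 (H5) depth=7
  del 0.0.0.0/0 (clear depth 0)

== LOOKUPS ==
["H5","H5","H7","no-route","H5","H5","H5","H7","H7","H7","H2","H2"]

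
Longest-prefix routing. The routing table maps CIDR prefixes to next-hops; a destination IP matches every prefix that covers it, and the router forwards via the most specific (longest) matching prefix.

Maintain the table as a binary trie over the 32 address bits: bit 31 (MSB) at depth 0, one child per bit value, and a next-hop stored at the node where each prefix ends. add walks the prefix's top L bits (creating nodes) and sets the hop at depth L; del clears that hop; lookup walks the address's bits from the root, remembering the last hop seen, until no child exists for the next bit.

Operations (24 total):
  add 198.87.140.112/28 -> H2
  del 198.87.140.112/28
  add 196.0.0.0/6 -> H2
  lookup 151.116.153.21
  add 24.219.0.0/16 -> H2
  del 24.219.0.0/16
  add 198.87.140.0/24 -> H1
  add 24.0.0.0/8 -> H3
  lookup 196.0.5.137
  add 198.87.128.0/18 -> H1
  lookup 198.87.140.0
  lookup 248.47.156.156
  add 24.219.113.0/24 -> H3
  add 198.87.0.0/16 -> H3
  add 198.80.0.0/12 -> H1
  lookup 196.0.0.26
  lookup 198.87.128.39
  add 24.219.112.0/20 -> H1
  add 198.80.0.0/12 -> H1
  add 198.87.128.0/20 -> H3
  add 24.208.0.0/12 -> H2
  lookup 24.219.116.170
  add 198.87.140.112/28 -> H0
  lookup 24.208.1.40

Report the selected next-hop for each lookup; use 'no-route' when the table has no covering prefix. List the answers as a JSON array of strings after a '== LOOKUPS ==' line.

Trace:
  + 198.87.140.112/28 (H2) depth=28
  - 198.87.140.112/28 clear@28
  + 196.0.0.0/6 (H2) depth=6
  ? 151.116.153.21  path d0:-→d1:-  best=no-route
  + 24.219.0.0/16 (H2) depth=16
  - 24.219.0.0/16 clear@16
  + 198.87.140.0/24 (H1) depth=24
  + 24.0.0.0/8 (H3) depth=8
  ? 196.0.5.137  path d0:-→d1:-→d2:-→d3:-→d4:-→d5:-→d6:H2  best=H2
  + 198.87.128.0/18 (H1) depth=18
  ? 198.87.140.0  path d0:-→d1:-→d2:-→d3:-→d4:-→d5:-→d6:H2→d7:-→d8:-→d9:-→d10:-→d11:-→d12:-→d13:-→d14:-→d15:-→d16:-→d17:-→d18:H1→d19:-→d20:-→d21:-→d22:-→d23:-→d24:H1→d25:-  best=H1
  ? 248.47.156.156  path d0:-→d1:-→d2:-  best=no-route
  + 24.219.113.0/24 (H3) depth=24
  + 198.87.0.0/16 (H3) depth=16
  + 198.80.0.0/12 (H1) depth=12
  ? 196.0.0.26  path d0:-→d1:-→d2:-→d3:-→d4:-→d5:-→d6:H2  best=H2
  ? 198.87.128.39  path d0:-→d1:-→d2:-→d3:-→d4:-→d5:-→d6:H2→d7:-→d8:-→d9:-→d10:-→d11:-→d12:H1→d13:-→d14:-→d15:-→d16:H3→d17:-→d18:H1→d19:-→d20:-  best=H1
  + 24.219.112.0/20 (H1) depth=20
  + 198.80.0.0/12 (H1) depth=12
  + 198.87.128.0/20 (H3) depth=20
  + 24.208.0.0/12 (H2) depth=12
  ? 24.219.116.170  path d0:-→d1:-→d2:-→d3:-→d4:-→d5:-→d6:-→d7:-→d8:H3→d9:-→d10:-→d11:-→d12:H2→d13:-→d14:-→d15:-→d16:-→d17:-→d18:-→d19:-→d20:H1→d21:-  best=H1
  + 198.87.140.112/28 (H0) depth=28
  ? 24.208.1.40  path d0:-→d1:-→d2:-→d3:-→d4:-→d5:-→d6:-→d7:-→d8:H3→d9:-→d10:-→d11:-→d12:H2  best=H2

== LOOKUPS ==
["no-route","H2","H1","no-route","H2","H1","H1","H2"]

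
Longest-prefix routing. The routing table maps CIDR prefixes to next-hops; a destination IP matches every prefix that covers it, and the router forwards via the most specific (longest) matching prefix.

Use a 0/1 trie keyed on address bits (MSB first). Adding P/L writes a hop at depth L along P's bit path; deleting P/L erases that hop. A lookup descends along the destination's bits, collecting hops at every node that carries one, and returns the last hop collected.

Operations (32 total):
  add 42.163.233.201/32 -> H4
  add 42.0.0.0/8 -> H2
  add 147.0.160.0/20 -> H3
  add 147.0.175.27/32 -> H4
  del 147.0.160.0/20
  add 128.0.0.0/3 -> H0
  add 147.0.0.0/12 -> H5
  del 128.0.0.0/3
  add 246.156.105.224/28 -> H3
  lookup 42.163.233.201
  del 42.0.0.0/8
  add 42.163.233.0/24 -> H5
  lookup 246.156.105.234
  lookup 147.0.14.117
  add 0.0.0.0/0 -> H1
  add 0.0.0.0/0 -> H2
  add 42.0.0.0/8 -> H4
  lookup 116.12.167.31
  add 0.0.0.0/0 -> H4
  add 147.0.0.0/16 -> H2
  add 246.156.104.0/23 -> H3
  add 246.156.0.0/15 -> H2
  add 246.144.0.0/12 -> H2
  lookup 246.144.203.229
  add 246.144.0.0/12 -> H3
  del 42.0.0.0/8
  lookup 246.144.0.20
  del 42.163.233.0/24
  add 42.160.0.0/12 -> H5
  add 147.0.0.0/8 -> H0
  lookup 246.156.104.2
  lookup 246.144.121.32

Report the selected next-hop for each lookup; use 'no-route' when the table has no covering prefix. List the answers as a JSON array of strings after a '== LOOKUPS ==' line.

Process each operation:
  add 42.163.233.201/32 -> H4 at depth 32
  add 42.0.0.0/8 -> H2 at depth 8
  add 147.0.160.0/20 -> H3 at depth 20
  add 147.0.175.27/32 -> H4 at depth 32
  - 147.0.160.0/20 clear@20
  add 128.0.0.0/3 -> H0 at depth 3
  add 147.0.0.0/12 -> H5 at depth 12
  - 128.0.0.0/3 clear@3
  add 246.156.105.224/28 -> H3 at depth 28
  lookup 42.163.233.201: bits 00101010101000111110100111001001 walk d0:-→d1:-→d2:-→d3:-→d4:-→d5:-→d6:-→d7:-→d8:H2→d9:-→d10:-→d11:-→d12:-→d13:-→d14:-→d15:-→d16:-→d17:-→d18:-→d19:-→d20:-→d21:-→d22:-→d23:-→d24:-→d25:-→d26:-→d27:-→d28:-→d29:-→d30:-→d31:-→d32:H4 -> H4
  - 42.0.0.0/8 clear@8
  add 42.163.233.0/24 -> H5 at depth 24
  lookup 246.156.105.234: bits 1111011010011100011010011110 walk d0:-→d1:-→d2:-→d3:-→d4:-→d5:-→d6:-→d7:-→d8:-→d9:-→d10:-→d11:-→d12:-→d13:-→d14:-→d15:-→d16:-→d17:-→d18:-→d19:-→d20:-→d21:-→d22:-→d23:-→d24:-→d25:-→d26:-→d27:-→d28:H3 -> H3
  lookup 147.0.14.117: bits 1001001100000000 walk d0:-→d1:-→d2:-→d3:-→d4:-→d5:-→d6:-→d7:-→d8:-→d9:-→d10:-→d11:-→d12:H5→d13:-→d14:-→d15:-→d16:- -> H5
  add 0.0.0.0/0 -> H1 at depth 0
  add 0.0.0.0/0 -> H2 at depth 0
  add 42.0.0.0/8 -> H4 at depth 8
  lookup 116.12.167.31: bits 0 walk d0:H2→d1:- -> H2
  add 0.0.0.0/0 -> H4 at depth 0
  add 147.0.0.0/16 -> H2 at depth 16
  add 246.156.104.0/23 -> H3 at depth 23
  add 246.156.0.0/15 -> H2 at depth 15
  add 246.144.0.0/12 -> H2 at depth 12
  lookup 246.144.203.229: bits 111101101001 walk d0:H4→d1:-→d2:-→d3:-→d4:-→d5:-→d6:-→d7:-→d8:-→d9:-→d10:-→d11:-→d12:H2 -> H2
  add 246.144.0.0/12 -> H3 at depth 12
  - 42.0.0.0/8 clear@8
  lookup 246.144.0.20: bits 111101101001 walk d0:H4→d1:-→d2:-→d3:-→d4:-→d5:-→d6:-→d7:-→d8:-→d9:-→d10:-→d11:-→d12:H3 -> H3
  - 42.163.233.0/24 clear@24
  add 42.160.0.0/12 -> H5 at depth 12
  add 147.0.0.0/8 -> H0 at depth 8
  lookup 246.156.104.2: bits 11110110100111000110100 walk d0:H4→d1:-→d2:-→d3:-→d4:-→d5:-→d6:-→d7:-→d8:-→d9:-→d10:-→d11:-→d12:H3→d13:-→d14:-→d15:H2→d16:-→d17:-→d18:-→d19:-→d20:-→d21:-→d22:-→d23:H3 -> H3
  lookup 246.144.121.32: bits 111101101001 walk d0:H4→d1:-→d2:-→d3:-→d4:-→d5:-→d6:-→d7:-→d8:-→d9:-→d10:-→d11:-→d12:H3 -> H3

== LOOKUPS ==
["H4","H3","H5","H2","H2","H3","H3","H3"]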